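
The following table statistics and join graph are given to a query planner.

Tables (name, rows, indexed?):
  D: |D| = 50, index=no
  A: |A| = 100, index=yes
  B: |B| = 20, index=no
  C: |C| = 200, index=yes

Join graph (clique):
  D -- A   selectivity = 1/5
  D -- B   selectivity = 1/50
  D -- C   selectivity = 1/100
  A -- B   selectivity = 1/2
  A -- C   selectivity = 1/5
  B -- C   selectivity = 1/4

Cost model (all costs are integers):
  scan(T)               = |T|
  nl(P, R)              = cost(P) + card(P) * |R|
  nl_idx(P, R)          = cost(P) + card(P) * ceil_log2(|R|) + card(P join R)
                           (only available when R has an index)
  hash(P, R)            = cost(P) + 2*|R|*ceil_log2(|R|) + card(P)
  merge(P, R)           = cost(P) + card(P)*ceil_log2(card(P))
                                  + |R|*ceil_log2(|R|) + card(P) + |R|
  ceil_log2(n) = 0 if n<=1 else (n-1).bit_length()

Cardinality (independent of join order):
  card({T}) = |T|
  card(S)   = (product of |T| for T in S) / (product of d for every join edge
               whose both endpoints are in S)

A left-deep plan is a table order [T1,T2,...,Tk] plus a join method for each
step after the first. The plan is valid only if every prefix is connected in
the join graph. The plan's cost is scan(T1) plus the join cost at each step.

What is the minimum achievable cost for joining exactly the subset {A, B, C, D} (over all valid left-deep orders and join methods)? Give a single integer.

Selinger DP over subsets of {A,B,C,D}:
  {D}: scan cost=50, card=50
  {A}: scan cost=100, card=100
  {B}: scan cost=20, card=20
  {C}: scan cost=200, card=200
  {AD}: card=1000; try (D,hash)→800, (A,merge)→1200, (D,merge)→1250, (A,nl_idx)→1400, (A,hash)→1500, (A,nl)→5050 …(+1); best=800 via (D,hash)
  {BD}: card=20; try (B,hash)→300, (D,merge)→490, (B,merge)→520, (D,hash)→640, (D,nl)→1020, (B,nl)→1050; best=300 via (B,hash)
  {CD}: card=100; try (C,nl_idx)→550, (D,hash)→1000, (C,merge)→2200, (D,merge)→2350, (C,hash)→3300, (C,nl)→10050 …(+1); best=550 via (C,nl_idx)
  {AB}: card=1000; try (B,hash)→400, (A,merge)→940, (B,merge)→1020, (A,nl_idx)→1160, (A,hash)→1440, (A,nl)→2020 …(+1); best=400 via (B,hash)
  {AC}: card=4000; try (A,hash)→1800, (C,merge)→2700, (A,merge)→2800, (C,hash)→3400, (C,nl_idx)→4900, (A,nl_idx)→5600 …(+2); best=1800 via (A,hash)
  {BC}: card=1000; try (B,hash)→600, (C,nl_idx)→1180, (C,merge)→1940, (B,merge)→2120, (C,hash)→3240, (C,nl)→4020 …(+1); best=600 via (B,hash)
  {ABD}: card=200; try (A,nl_idx)→640, (A,merge)→1220, (A,hash)→1720, (D,hash)→2000, (B,hash)→2000, (A,nl)→2300 …(+4); best=640 via (A,nl_idx)
  {ACD}: card=400; try (A,nl_idx)→1650, (A,hash)→2050, (A,merge)→2150, (C,hash)→5000, (D,hash)→6400, (C,nl_idx)→9200 …(+5); best=1650 via (A,nl_idx)
  {BCD}: card=10; try (C,nl_idx)→470, (B,hash)→850, (B,merge)→1470, (D,hash)→2200, (C,merge)→2220, (B,nl)→2550 …(+4); best=470 via (C,nl_idx)
  {ABC}: card=10000; try (A,hash)→3000, (C,hash)→4600, (B,hash)→6000, (A,merge)→12400, (C,merge)→13200, (A,nl_idx)→17600 …(+5); best=3000 via (A,hash)
  {ABCD}: card=20; try (A,nl_idx)→560, (A,merge)→1320, (A,nl)→1470, (A,hash)→1880, (B,hash)→2250, (C,nl_idx)→2260 …(+8); best=560 via (A,nl_idx)

560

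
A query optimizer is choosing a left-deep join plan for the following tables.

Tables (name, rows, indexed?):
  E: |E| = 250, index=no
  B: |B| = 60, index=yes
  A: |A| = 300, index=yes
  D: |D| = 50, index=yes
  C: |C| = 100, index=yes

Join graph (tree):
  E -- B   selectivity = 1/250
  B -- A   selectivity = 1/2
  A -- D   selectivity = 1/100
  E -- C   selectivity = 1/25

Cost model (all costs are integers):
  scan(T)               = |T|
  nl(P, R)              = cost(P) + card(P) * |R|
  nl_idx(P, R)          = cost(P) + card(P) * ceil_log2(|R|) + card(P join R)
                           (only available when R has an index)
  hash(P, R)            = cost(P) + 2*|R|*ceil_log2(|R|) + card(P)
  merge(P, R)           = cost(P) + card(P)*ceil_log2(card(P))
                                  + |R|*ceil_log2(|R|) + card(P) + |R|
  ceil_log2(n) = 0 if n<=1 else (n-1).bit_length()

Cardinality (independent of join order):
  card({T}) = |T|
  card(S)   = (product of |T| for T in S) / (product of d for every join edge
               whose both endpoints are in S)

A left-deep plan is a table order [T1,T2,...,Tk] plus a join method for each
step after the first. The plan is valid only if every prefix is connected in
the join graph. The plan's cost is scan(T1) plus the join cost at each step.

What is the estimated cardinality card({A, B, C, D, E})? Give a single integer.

18000

Tables in S: A(300), B(60), C(100), D(50), E(250)
Edges inside S: E-B(d=250), B-A(d=2), A-D(d=100), E-C(d=25)
numerator = 300 * 60 * 100 * 50 * 250 = 22500000000
denominator = 250 * 2 * 100 * 25 = 1250000
card(S) = 22500000000 / 1250000 = 18000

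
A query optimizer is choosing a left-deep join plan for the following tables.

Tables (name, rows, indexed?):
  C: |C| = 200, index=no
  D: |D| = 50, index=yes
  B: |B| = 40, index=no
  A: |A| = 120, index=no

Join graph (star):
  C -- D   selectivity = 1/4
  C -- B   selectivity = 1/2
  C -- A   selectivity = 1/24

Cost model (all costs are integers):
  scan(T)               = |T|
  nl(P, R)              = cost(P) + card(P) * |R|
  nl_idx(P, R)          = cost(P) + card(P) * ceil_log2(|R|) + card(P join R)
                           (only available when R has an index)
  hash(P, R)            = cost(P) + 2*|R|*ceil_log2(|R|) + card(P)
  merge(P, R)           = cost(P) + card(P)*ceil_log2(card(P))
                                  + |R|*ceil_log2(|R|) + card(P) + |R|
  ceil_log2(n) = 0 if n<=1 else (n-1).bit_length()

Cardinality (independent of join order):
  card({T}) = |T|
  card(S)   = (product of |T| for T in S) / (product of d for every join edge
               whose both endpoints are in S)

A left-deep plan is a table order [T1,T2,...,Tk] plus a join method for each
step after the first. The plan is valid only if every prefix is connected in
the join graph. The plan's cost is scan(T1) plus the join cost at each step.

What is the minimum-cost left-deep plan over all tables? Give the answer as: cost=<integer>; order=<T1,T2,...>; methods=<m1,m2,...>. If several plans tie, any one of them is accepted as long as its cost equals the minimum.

Selinger DP (subsets sized 1..n):
  {C}: scan cost=200, card=200
  {D}: scan cost=50, card=50
  {B}: scan cost=40, card=40
  {A}: scan cost=120, card=120
  {CD}: card=2500; try (D,hash)→1000, (C,merge)→2200, (D,merge)→2350, (C,hash)→3300, (D,nl_idx)→3900, (C,nl)→10050 …(+1); best=1000 via (D,hash)
  {BC}: card=4000; try (B,hash)→880, (C,merge)→2120, (B,merge)→2280, (C,hash)→3280, (C,nl)→8040, (B,nl)→8200; best=880 via (B,hash)
  {AC}: card=1000; try (A,hash)→2080, (C,merge)→2880, (A,merge)→2960, (C,hash)→3440, (C,nl)→24120, (A,nl)→24200; best=2080 via (A,hash)
  {BCD}: card=50000; try (B,hash)→3980, (D,hash)→5480, (B,merge)→33780, (D,merge)→53230, (D,nl_idx)→74880, (B,nl)→101000 …(+1); best=3980 via (B,hash)
  {ACD}: card=12500; try (D,hash)→3680, (A,hash)→5180, (D,merge)→13430, (D,nl_idx)→20580, (A,merge)→34460, (D,nl)→52080 …(+1); best=3680 via (D,hash)
  {ABC}: card=20000; try (B,hash)→3560, (A,hash)→6560, (B,merge)→13360, (B,nl)→42080, (A,merge)→53840, (A,nl)→480880; best=3560 via (B,hash)
  {ABCD}: card=250000; try (B,hash)→16660, (D,hash)→24160, (A,hash)→55660, (B,merge)→191460, (D,merge)→323910, (D,nl_idx)→373560 …(+4); best=16660 via (B,hash)

cost=16660; order=C,A,D,B; methods=hash,hash,hash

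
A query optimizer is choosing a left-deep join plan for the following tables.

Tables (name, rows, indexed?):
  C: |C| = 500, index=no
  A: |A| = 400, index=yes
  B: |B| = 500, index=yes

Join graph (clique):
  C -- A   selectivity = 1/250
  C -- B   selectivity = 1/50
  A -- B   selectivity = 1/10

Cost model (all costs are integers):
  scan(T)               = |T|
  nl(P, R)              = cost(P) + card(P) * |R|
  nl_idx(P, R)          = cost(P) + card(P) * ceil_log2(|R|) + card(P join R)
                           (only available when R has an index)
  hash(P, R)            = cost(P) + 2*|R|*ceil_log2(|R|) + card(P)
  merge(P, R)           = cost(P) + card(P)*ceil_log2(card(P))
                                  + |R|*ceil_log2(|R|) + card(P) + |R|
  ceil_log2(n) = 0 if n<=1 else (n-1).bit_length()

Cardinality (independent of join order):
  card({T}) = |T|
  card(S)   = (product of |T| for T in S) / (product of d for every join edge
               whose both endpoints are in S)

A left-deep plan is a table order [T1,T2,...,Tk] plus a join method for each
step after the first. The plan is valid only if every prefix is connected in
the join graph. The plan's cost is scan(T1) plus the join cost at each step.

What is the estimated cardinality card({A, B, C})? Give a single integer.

Tables in S: A(400), B(500), C(500)
Edges inside S: C-A(d=250), C-B(d=50), A-B(d=10)
numerator = 400 * 500 * 500 = 100000000
denominator = 250 * 50 * 10 = 125000
card(S) = 100000000 / 125000 = 800

800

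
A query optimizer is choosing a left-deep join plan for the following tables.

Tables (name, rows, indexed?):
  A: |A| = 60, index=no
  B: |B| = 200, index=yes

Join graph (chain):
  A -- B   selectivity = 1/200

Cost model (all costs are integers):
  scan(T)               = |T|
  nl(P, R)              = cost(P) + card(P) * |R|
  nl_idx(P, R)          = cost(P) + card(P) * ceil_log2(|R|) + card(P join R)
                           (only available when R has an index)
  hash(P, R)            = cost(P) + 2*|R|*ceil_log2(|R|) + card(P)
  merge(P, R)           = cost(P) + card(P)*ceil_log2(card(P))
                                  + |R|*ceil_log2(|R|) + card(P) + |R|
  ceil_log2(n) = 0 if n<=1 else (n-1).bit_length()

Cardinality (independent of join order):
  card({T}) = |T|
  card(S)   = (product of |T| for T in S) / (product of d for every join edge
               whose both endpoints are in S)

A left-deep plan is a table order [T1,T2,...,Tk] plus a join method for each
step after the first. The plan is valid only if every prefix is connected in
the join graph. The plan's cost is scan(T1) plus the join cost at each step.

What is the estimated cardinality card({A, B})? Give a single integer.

60

Tables in S: A(60), B(200)
Edges inside S: A-B(d=200)
numerator = 60 * 200 = 12000
denominator = 200 = 200
card(S) = 12000 / 200 = 60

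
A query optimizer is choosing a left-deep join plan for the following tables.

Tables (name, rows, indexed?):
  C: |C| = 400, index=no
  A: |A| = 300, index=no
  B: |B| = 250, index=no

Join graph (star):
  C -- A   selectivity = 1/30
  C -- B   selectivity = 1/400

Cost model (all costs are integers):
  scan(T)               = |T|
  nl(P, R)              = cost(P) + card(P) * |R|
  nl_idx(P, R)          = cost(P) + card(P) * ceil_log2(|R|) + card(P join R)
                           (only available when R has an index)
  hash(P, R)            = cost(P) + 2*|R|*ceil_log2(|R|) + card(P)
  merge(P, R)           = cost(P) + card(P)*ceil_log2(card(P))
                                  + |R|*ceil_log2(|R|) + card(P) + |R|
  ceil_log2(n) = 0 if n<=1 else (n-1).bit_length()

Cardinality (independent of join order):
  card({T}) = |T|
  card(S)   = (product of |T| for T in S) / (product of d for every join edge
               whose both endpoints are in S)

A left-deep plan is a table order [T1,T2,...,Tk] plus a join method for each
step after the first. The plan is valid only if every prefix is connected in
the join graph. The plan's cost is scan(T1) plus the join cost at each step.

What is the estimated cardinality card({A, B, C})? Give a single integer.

Tables in S: A(300), B(250), C(400)
Edges inside S: C-A(d=30), C-B(d=400)
numerator = 300 * 250 * 400 = 30000000
denominator = 30 * 400 = 12000
card(S) = 30000000 / 12000 = 2500

2500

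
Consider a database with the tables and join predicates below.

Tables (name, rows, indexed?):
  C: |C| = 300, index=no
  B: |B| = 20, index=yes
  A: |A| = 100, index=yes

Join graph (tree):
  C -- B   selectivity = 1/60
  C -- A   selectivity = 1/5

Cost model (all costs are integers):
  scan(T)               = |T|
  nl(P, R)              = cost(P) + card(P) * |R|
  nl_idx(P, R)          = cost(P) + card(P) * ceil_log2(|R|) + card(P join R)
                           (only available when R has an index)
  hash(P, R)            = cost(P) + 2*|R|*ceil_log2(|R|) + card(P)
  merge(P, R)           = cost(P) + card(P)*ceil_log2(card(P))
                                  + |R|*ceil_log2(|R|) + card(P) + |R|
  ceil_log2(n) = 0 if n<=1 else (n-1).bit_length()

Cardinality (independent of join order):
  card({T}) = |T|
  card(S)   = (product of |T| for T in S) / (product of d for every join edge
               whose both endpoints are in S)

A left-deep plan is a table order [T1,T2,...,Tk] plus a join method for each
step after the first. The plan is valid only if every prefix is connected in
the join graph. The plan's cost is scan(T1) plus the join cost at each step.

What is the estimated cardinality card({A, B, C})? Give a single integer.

2000

Tables in S: A(100), B(20), C(300)
Edges inside S: C-B(d=60), C-A(d=5)
numerator = 100 * 20 * 300 = 600000
denominator = 60 * 5 = 300
card(S) = 600000 / 300 = 2000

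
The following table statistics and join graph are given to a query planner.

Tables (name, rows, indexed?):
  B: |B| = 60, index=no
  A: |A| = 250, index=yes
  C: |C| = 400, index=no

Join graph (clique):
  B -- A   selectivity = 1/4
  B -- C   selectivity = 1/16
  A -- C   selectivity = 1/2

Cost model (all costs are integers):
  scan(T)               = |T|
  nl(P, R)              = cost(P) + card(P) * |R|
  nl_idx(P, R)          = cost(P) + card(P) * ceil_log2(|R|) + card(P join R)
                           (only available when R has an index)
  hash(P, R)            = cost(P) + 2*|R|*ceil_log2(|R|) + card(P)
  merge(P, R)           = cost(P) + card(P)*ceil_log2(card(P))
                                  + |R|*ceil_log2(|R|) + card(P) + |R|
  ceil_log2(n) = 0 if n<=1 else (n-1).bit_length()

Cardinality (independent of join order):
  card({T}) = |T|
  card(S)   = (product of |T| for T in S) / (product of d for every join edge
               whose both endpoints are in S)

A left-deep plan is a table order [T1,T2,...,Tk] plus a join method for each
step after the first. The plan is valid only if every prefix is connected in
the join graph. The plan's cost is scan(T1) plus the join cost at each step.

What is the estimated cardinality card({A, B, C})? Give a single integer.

Tables in S: A(250), B(60), C(400)
Edges inside S: B-A(d=4), B-C(d=16), A-C(d=2)
numerator = 250 * 60 * 400 = 6000000
denominator = 4 * 16 * 2 = 128
card(S) = 6000000 / 128 = 46875

46875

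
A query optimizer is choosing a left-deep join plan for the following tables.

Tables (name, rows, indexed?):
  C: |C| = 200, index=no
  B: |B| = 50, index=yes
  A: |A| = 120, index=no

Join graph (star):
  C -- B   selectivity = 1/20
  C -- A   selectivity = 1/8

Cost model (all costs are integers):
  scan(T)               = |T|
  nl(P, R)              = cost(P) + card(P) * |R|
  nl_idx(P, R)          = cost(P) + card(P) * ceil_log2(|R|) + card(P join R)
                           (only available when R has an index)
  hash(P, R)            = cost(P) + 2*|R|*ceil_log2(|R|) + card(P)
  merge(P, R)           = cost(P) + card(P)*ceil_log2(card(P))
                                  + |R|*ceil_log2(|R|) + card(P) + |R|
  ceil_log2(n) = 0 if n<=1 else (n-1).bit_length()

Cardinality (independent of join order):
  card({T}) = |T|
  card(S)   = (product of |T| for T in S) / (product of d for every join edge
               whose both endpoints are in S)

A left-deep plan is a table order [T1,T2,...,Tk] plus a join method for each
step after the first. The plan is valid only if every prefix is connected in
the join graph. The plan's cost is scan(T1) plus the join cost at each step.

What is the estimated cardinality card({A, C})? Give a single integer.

Tables in S: A(120), C(200)
Edges inside S: C-A(d=8)
numerator = 120 * 200 = 24000
denominator = 8 = 8
card(S) = 24000 / 8 = 3000

3000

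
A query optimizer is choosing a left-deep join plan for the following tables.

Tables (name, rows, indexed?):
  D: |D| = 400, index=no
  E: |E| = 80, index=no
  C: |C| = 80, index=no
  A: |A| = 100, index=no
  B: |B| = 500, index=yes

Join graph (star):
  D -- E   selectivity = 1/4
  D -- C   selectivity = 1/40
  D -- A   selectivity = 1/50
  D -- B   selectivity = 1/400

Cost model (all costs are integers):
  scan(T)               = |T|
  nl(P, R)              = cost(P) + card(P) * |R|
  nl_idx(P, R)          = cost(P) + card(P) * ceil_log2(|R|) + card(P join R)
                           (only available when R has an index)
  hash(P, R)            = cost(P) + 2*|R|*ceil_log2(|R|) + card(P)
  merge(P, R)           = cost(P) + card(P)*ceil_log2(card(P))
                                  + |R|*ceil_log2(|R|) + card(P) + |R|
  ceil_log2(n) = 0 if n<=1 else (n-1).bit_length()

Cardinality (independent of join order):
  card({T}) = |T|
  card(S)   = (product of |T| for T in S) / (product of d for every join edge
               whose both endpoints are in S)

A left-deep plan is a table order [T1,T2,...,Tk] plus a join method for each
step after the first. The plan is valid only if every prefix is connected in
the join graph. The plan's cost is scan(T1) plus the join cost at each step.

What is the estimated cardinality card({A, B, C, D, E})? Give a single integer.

Tables in S: A(100), B(500), C(80), D(400), E(80)
Edges inside S: D-E(d=4), D-C(d=40), D-A(d=50), D-B(d=400)
numerator = 100 * 500 * 80 * 400 * 80 = 128000000000
denominator = 4 * 40 * 50 * 400 = 3200000
card(S) = 128000000000 / 3200000 = 40000

40000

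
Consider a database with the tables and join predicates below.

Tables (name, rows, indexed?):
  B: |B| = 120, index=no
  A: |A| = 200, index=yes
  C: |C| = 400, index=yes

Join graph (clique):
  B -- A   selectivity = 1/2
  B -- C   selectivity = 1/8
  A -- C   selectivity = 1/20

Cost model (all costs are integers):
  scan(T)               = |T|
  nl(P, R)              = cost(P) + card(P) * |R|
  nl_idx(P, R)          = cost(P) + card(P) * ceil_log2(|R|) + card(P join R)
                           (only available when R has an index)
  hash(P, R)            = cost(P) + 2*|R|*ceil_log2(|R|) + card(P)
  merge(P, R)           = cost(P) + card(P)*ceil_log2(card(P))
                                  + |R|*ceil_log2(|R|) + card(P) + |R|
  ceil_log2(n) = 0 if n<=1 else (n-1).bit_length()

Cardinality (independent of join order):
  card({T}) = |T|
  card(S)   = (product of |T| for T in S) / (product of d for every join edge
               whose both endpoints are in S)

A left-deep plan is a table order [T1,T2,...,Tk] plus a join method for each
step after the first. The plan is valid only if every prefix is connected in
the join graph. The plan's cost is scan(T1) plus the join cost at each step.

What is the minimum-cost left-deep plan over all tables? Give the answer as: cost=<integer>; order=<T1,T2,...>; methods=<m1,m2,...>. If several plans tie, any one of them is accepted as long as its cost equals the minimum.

Selinger DP (subsets sized 1..n):
  {B}: scan cost=120, card=120
  {A}: scan cost=200, card=200
  {C}: scan cost=400, card=400
  {AB}: card=12000; try (B,hash)→2080, (A,merge)→2880, (B,merge)→2960, (A,hash)→3440, (A,nl_idx)→13080, (A,nl)→24120 …(+1); best=2080 via (B,hash)
  {BC}: card=6000; try (B,hash)→2480, (C,merge)→5080, (B,merge)→5360, (C,nl_idx)→7200, (C,hash)→7440, (C,nl)→48120 …(+1); best=2480 via (B,hash)
  {AC}: card=4000; try (A,hash)→4000, (C,merge)→6000, (C,nl_idx)→6000, (A,merge)→6200, (C,hash)→7600, (A,nl_idx)→7600 …(+2); best=4000 via (A,hash)
  {ABC}: card=30000; try (B,hash)→9680, (A,hash)→11680, (C,hash)→21280, (B,merge)→56960, (A,nl_idx)→80480, (A,merge)→88280 …(+5); best=9680 via (B,hash)

cost=9680; order=C,A,B; methods=hash,hash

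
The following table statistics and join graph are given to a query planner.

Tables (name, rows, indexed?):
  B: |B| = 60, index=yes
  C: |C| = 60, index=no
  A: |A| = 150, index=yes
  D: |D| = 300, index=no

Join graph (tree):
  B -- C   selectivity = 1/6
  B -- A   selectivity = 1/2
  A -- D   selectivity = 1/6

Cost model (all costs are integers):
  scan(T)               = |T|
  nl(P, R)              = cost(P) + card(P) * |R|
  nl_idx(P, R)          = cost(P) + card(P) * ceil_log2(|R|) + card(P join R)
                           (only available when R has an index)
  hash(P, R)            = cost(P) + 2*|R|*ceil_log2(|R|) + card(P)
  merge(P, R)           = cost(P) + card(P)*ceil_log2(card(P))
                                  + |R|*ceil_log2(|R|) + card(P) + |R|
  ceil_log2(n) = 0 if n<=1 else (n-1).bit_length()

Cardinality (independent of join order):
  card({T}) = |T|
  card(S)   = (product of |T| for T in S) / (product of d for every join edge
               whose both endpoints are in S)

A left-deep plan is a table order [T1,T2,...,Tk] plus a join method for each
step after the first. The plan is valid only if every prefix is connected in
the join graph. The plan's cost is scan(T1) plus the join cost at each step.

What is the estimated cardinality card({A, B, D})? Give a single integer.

225000

Tables in S: A(150), B(60), D(300)
Edges inside S: B-A(d=2), A-D(d=6)
numerator = 150 * 60 * 300 = 2700000
denominator = 2 * 6 = 12
card(S) = 2700000 / 12 = 225000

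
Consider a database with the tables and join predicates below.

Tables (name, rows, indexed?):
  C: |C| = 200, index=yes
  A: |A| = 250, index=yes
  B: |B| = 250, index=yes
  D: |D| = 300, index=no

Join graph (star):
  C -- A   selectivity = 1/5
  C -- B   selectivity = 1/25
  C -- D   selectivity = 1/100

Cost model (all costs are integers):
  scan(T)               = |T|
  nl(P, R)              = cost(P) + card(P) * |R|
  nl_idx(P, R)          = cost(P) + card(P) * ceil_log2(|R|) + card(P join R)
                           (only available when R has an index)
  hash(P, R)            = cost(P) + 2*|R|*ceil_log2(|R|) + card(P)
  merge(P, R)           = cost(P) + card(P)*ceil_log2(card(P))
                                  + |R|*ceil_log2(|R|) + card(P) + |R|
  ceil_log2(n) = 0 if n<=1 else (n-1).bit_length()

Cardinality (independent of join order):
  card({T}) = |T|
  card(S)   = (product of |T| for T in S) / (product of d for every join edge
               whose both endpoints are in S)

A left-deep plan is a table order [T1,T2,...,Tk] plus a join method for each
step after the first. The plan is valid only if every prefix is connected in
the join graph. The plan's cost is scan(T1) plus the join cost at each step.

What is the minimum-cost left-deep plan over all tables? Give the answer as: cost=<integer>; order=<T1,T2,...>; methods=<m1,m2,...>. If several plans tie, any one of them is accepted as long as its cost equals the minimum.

Selinger DP (subsets sized 1..n):
  {C}: scan cost=200, card=200
  {A}: scan cost=250, card=250
  {B}: scan cost=250, card=250
  {D}: scan cost=300, card=300
  {AC}: card=10000; try (C,hash)→3700, (A,merge)→4250, (C,merge)→4300, (A,hash)→4400, (A,nl_idx)→11800, (C,nl_idx)→12250 …(+2); best=3700 via (C,hash)
  {BC}: card=2000; try (C,hash)→3700, (B,nl_idx)→3800, (C,nl_idx)→4250, (B,merge)→4250, (C,merge)→4300, (B,hash)→4400 …(+2); best=3700 via (C,hash)
  {CD}: card=600; try (C,nl_idx)→3300, (C,hash)→3800, (D,merge)→5000, (C,merge)→5100, (D,hash)→5800, (D,nl)→60200 …(+1); best=3300 via (C,nl_idx)
  {ABC}: card=100000; try (A,hash)→9700, (B,hash)→17700, (A,merge)→29950, (A,nl_idx)→119700, (B,merge)→155950, (B,nl_idx)→183700 …(+2); best=9700 via (A,hash)
  {ACD}: card=30000; try (A,hash)→7900, (A,merge)→12150, (D,hash)→19100, (A,nl_idx)→38100, (A,nl)→153300, (D,merge)→156700 …(+1); best=7900 via (A,hash)
  {BCD}: card=6000; try (B,hash)→7900, (D,hash)→11100, (B,merge)→12150, (B,nl_idx)→14100, (D,merge)→30700, (B,nl)→153300 …(+1); best=7900 via (B,hash)
  {ABCD}: card=300000; try (A,hash)→17900, (B,hash)→41900, (A,merge)→94150, (D,hash)→115100, (A,nl_idx)→355900, (B,merge)→490150 …(+5); best=17900 via (A,hash)

cost=17900; order=D,C,B,A; methods=nl_idx,hash,hash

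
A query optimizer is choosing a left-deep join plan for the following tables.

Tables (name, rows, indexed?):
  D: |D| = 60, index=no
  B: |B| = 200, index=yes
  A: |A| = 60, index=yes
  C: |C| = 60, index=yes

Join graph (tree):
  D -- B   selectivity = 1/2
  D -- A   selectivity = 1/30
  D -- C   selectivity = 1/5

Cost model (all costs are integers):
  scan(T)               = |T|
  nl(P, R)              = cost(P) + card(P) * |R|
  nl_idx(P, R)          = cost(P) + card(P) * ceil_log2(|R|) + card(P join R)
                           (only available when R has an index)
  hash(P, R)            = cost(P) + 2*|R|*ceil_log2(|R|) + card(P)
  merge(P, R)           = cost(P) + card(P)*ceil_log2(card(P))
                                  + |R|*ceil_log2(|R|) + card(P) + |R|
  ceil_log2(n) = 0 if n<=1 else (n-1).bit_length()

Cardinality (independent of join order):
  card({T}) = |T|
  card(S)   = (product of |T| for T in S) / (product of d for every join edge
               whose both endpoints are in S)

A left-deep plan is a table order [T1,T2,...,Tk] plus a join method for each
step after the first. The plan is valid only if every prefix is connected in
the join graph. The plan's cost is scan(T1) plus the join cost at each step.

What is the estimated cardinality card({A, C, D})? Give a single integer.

1440

Tables in S: A(60), C(60), D(60)
Edges inside S: D-A(d=30), D-C(d=5)
numerator = 60 * 60 * 60 = 216000
denominator = 30 * 5 = 150
card(S) = 216000 / 150 = 1440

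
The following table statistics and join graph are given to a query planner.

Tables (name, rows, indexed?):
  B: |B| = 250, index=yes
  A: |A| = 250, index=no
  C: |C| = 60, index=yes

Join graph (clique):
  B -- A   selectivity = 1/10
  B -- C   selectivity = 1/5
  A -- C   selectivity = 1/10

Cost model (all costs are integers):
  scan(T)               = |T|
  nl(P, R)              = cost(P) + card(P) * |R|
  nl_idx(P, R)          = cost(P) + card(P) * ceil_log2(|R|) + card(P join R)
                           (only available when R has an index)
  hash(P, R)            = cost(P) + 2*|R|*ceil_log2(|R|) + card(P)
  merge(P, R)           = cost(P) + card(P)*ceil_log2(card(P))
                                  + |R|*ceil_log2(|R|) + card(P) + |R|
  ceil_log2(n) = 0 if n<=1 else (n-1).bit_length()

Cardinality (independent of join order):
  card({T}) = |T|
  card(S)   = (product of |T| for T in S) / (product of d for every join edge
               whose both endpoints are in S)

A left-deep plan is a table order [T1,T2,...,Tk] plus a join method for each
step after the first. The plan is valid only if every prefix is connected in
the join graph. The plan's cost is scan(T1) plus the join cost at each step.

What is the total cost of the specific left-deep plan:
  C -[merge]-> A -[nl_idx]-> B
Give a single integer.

22230

step 1: scan C: cost=60, card=60
step 2: join A via merge
    card(P join A) = 60*250/(10) = 1500
    cost = 60 + 60*6 + 250*8 + 60 + 250 = 2730
step 3: join B via nl_idx
    card(P join B) = 1500*250/(10*5) = 7500
    cost = 2730 + 1500*8 + 7500 = 22230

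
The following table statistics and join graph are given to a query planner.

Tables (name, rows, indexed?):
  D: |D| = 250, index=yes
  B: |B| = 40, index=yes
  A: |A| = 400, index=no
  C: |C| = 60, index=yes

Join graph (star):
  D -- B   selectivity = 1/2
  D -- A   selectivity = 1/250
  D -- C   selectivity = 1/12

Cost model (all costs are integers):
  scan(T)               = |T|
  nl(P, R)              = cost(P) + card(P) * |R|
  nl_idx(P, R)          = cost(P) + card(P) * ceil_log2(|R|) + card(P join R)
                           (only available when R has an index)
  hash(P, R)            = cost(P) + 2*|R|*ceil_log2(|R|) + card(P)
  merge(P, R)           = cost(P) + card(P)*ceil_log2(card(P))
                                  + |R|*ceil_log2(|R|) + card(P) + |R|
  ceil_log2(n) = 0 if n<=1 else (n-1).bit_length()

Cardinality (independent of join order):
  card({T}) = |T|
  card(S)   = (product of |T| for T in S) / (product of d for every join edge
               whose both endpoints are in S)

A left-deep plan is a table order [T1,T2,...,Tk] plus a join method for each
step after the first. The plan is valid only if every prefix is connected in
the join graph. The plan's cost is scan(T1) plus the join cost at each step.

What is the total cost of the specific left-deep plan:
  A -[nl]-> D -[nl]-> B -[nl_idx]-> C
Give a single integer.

step 1: scan A: cost=400, card=400
step 2: join D via nl
    card(P join D) = 400*250/(250) = 400
    cost = 400 + 400*250 = 100400
step 3: join B via nl
    card(P join B) = 400*40/(2) = 8000
    cost = 100400 + 400*40 = 116400
step 4: join C via nl_idx
    card(P join C) = 8000*60/(12) = 40000
    cost = 116400 + 8000*6 + 40000 = 204400

204400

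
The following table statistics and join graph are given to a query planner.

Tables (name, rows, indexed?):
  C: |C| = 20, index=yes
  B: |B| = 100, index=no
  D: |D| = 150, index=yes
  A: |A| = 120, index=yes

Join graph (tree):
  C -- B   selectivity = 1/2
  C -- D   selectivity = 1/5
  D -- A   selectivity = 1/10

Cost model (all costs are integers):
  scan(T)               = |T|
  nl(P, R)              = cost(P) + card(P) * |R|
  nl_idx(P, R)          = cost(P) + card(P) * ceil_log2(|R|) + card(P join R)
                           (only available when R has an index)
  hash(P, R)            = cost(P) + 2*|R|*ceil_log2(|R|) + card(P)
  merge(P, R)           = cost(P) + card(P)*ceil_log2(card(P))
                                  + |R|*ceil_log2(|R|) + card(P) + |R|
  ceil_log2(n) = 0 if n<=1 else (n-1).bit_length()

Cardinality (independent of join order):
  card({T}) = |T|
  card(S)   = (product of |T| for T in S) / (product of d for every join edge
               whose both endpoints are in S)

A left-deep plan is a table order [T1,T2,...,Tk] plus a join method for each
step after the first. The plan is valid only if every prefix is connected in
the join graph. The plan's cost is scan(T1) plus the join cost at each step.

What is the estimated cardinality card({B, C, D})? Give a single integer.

Tables in S: B(100), C(20), D(150)
Edges inside S: C-B(d=2), C-D(d=5)
numerator = 100 * 20 * 150 = 300000
denominator = 2 * 5 = 10
card(S) = 300000 / 10 = 30000

30000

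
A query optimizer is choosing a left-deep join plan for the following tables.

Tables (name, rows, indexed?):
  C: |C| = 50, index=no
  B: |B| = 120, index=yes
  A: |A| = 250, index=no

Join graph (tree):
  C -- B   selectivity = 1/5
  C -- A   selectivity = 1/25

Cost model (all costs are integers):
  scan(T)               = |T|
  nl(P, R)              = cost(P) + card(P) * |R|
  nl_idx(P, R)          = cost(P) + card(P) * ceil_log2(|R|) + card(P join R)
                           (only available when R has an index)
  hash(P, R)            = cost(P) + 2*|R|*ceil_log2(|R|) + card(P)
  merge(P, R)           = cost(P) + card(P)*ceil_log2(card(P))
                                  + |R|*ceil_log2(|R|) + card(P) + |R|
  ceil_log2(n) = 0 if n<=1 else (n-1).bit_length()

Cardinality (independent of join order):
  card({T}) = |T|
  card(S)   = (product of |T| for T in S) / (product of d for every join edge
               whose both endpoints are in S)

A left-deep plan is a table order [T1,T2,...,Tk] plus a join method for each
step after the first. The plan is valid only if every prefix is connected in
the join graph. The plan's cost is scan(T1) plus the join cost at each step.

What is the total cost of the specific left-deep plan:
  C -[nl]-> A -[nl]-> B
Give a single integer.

step 1: scan C: cost=50, card=50
step 2: join A via nl
    card(P join A) = 50*250/(25) = 500
    cost = 50 + 50*250 = 12550
step 3: join B via nl
    card(P join B) = 500*120/(5) = 12000
    cost = 12550 + 500*120 = 72550

72550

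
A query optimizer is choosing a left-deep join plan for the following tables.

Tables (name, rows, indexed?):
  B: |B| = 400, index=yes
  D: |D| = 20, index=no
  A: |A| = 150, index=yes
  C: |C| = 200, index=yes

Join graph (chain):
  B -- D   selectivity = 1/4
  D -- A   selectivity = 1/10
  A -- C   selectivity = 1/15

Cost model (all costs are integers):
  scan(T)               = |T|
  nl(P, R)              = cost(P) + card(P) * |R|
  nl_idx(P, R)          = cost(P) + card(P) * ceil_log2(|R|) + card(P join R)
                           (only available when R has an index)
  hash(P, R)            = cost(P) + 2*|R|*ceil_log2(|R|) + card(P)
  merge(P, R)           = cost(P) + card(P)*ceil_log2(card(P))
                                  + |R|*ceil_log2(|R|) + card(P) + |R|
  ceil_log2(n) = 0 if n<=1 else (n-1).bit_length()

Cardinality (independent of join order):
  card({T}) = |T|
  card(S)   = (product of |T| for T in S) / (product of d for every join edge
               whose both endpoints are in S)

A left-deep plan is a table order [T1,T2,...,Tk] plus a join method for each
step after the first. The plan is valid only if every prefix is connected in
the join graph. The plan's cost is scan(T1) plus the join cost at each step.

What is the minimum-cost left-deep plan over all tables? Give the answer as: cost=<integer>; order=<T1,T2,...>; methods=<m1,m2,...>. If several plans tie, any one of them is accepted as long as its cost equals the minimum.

Selinger DP (subsets sized 1..n):
  {B}: scan cost=400, card=400
  {D}: scan cost=20, card=20
  {A}: scan cost=150, card=150
  {C}: scan cost=200, card=200
  {BD}: card=2000; try (D,hash)→1000, (B,nl_idx)→2200, (B,merge)→4140, (D,merge)→4520, (B,hash)→7240, (B,nl)→8020 …(+1); best=1000 via (D,hash)
  {AD}: card=300; try (A,nl_idx)→480, (D,hash)→500, (A,merge)→1490, (D,merge)→1620, (A,hash)→2440, (A,nl)→3020 …(+1); best=480 via (A,nl_idx)
  {AC}: card=2000; try (A,hash)→2800, (C,merge)→3300, (C,nl_idx)→3350, (A,merge)→3350, (C,hash)→3500, (A,nl_idx)→3800 …(+2); best=2800 via (A,hash)
  {ABD}: card=30000; try (A,hash)→5400, (B,merge)→7480, (B,hash)→7980, (A,merge)→26350, (B,nl_idx)→33180, (A,nl_idx)→47000 …(+2); best=5400 via (A,hash)
  {ACD}: card=4000; try (C,hash)→3980, (D,hash)→5000, (C,merge)→5280, (C,nl_idx)→6880, (D,merge)→26920, (D,nl)→42800 …(+1); best=3980 via (C,hash)
  {ABCD}: card=400000; try (B,hash)→15180, (C,hash)→38600, (B,merge)→59980, (B,nl_idx)→439980, (C,merge)→487200, (C,nl_idx)→645400 …(+2); best=15180 via (B,hash)

cost=15180; order=D,A,C,B; methods=nl_idx,hash,hash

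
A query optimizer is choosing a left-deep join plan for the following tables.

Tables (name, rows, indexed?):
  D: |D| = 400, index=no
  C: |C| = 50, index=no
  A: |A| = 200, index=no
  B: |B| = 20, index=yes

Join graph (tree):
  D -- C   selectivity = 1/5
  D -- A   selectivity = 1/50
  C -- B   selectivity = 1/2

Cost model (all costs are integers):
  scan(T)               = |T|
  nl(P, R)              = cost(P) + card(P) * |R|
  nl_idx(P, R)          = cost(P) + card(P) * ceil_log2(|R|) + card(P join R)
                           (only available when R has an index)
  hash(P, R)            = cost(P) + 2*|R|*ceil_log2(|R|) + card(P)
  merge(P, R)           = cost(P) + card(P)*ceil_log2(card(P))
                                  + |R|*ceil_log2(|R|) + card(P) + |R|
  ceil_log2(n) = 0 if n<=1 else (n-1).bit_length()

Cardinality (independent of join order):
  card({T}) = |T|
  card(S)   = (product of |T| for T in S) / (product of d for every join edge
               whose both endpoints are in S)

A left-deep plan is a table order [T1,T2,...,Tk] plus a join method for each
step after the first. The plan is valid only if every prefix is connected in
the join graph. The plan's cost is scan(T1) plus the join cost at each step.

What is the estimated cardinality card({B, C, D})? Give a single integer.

40000

Tables in S: B(20), C(50), D(400)
Edges inside S: D-C(d=5), C-B(d=2)
numerator = 20 * 50 * 400 = 400000
denominator = 5 * 2 = 10
card(S) = 400000 / 10 = 40000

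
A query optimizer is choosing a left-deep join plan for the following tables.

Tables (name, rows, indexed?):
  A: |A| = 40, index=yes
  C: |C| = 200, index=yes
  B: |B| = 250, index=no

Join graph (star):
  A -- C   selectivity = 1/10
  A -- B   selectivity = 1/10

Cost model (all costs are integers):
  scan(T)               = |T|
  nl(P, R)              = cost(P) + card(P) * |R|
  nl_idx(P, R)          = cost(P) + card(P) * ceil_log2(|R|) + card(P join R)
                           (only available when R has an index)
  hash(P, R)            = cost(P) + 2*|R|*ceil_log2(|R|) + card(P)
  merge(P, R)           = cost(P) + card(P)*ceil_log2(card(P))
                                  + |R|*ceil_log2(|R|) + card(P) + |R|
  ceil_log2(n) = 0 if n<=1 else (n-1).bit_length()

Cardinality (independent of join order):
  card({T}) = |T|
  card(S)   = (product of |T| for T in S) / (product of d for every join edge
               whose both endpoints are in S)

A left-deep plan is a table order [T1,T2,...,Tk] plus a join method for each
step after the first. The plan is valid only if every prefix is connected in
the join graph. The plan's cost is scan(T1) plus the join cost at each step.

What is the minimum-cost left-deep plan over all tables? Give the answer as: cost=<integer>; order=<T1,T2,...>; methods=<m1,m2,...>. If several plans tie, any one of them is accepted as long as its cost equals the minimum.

cost=5180; order=B,A,C; methods=hash,hash

Selinger DP (subsets sized 1..n):
  {A}: scan cost=40, card=40
  {C}: scan cost=200, card=200
  {B}: scan cost=250, card=250
  {AC}: card=800; try (A,hash)→880, (C,nl_idx)→1160, (C,merge)→2120, (A,nl_idx)→2200, (A,merge)→2280, (C,hash)→3280 …(+2); best=880 via (A,hash)
  {AB}: card=1000; try (A,hash)→980, (B,merge)→2570, (A,nl_idx)→2750, (A,merge)→2780, (B,hash)→4080, (B,nl)→10040 …(+1); best=980 via (A,hash)
  {ABC}: card=20000; try (C,hash)→5180, (B,hash)→5680, (B,merge)→11930, (C,merge)→13780, (C,nl_idx)→28980, (B,nl)→200880 …(+1); best=5180 via (C,hash)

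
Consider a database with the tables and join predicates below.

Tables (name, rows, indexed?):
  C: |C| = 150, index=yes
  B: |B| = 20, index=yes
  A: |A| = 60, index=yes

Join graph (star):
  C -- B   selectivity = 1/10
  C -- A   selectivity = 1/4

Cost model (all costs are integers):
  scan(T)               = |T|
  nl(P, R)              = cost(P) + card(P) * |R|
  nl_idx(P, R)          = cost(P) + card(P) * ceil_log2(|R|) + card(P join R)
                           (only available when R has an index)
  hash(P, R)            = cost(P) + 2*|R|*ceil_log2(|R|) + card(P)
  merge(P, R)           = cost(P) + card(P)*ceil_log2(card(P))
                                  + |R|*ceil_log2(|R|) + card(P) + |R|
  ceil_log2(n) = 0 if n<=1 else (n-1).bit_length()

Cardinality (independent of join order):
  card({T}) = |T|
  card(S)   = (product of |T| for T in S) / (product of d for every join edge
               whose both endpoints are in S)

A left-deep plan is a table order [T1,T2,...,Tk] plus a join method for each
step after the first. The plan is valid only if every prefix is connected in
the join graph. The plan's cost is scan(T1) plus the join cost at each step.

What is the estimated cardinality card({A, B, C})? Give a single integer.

Tables in S: A(60), B(20), C(150)
Edges inside S: C-B(d=10), C-A(d=4)
numerator = 60 * 20 * 150 = 180000
denominator = 10 * 4 = 40
card(S) = 180000 / 40 = 4500

4500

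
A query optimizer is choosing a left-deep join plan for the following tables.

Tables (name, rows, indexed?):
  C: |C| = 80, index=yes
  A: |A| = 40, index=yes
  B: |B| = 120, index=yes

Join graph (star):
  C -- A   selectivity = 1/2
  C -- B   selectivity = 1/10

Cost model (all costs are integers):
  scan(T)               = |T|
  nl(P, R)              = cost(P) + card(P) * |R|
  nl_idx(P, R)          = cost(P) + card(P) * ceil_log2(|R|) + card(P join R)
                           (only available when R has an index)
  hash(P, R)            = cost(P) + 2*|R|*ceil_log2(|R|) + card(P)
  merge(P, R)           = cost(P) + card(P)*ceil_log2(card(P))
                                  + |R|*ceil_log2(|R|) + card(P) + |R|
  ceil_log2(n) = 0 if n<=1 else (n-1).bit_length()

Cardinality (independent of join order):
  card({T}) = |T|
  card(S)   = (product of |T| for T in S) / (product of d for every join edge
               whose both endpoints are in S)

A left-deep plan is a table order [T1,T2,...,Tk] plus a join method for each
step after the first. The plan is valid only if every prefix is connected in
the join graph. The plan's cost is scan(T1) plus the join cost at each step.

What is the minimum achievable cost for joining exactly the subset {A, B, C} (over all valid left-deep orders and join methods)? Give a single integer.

Selinger DP over subsets of {A,B,C}:
  {C}: scan cost=80, card=80
  {A}: scan cost=40, card=40
  {B}: scan cost=120, card=120
  {AC}: card=1600; try (A,hash)→640, (C,merge)→960, (A,merge)→1000, (C,hash)→1200, (C,nl_idx)→1920, (A,nl_idx)→2160 …(+2); best=640 via (A,hash)
  {BC}: card=960; try (C,hash)→1360, (B,nl_idx)→1600, (B,merge)→1680, (C,merge)→1720, (B,hash)→1840, (C,nl_idx)→1920 …(+2); best=1360 via (C,hash)
  {ABC}: card=19200; try (A,hash)→2800, (B,hash)→3920, (A,merge)→12200, (B,merge)→20800, (A,nl_idx)→26320, (B,nl_idx)→31040 …(+2); best=2800 via (A,hash)

2800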